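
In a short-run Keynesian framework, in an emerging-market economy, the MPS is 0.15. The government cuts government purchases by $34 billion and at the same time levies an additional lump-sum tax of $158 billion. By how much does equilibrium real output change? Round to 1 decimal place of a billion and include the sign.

MPC = 1 − MPS = 1 − 0.15 = 0.85.
Expenditure multiplier = 1/(1 − MPC) = 1/(1 − 0.85) = 1/0.15 ≈ 6.667.
ΔG contributes k·ΔG = (−$34 billion) / 0.15 ≈ −$226.7 billion.
ΔT of +$158 billion changes first-round spending by −c·ΔT = −$134.3 billion, contributing k·(−c·ΔT) = (−$134.3 billion) / 0.15 ≈ −$895.3 billion.
Net ΔY = k(ΔG − c·ΔT) = (−$168.3 billion) / 0.15 = −$1,122 billion.

−$1,122.0 billion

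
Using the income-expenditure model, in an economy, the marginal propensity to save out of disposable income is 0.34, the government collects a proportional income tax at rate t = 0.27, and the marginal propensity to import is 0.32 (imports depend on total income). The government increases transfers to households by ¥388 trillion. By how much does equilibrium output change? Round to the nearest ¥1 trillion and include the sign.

MPC = 1 − MPS = 1 − 0.34 = 0.66.
The transfer change shifts disposable income by +¥388 trillion, so first-round consumption changes by c·ΔTR = 0.66 × (+¥388 trillion) = +¥256.08 trillion.
Expenditure multiplier = 1/(1 − c(1−t) + m) = 1/(1 − 0.66×0.73 + 0.32) = 1/0.8382 ≈ 1.193.
The transfer multiplier is c × k ≈ 0.787, so ΔY = k × (c·ΔTR) = (+¥256.08 trillion) / 0.8382 ≈ +¥306 trillion.

+¥306 trillion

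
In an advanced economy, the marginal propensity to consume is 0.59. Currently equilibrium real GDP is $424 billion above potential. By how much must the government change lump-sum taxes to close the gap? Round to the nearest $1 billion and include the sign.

Spending multiplier = 1/(1 − MPC) = 1/(1 − 0.59) = 1/0.41 ≈ 2.439.
Tax multiplier = −c·k = −0.59/0.41 ≈ −1.439. Need ΔY = −$424 billion, so ΔT = ΔY/(−c·k) = −(−$424 billion) × 0.41 / 0.59 ≈ +$295 billion.
The government should raise lump-sum taxes by $295 billion.

+$295 billion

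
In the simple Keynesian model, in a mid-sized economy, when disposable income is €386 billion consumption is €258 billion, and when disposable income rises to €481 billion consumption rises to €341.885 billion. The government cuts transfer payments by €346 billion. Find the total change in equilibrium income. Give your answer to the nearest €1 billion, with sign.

MPC = ΔC/ΔYd = (341.885 − 258)/(481 − 386) = 83.885/95 = 0.883.
The transfer change shifts disposable income by −€346 billion, so first-round consumption changes by c·ΔTR = 0.883 × (−€346 billion) = −€305.518 billion.
Expenditure multiplier = 1/(1 − MPC) = 1/(1 − 0.883) = 1/0.117 ≈ 8.547.
The transfer multiplier is c × k ≈ 7.547, so ΔY = k × (c·ΔTR) = (−€305.518 billion) / 0.117 ≈ −€2,611 billion.

−€2,611 billion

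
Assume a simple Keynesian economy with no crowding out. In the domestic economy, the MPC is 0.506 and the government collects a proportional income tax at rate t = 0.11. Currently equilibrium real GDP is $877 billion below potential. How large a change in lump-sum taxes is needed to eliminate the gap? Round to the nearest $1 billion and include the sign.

−$953 billion

Spending multiplier = 1/(1 − c(1−t)) = 1/(1 − 0.506×0.89) = 1/0.54966 ≈ 1.819.
Tax multiplier = −c·k = −0.506/0.54966 ≈ −0.921. Need ΔY = +$877 billion, so ΔT = ΔY/(−c·k) = −(+$877 billion) × 0.54966 / 0.506 ≈ −$953 billion.
The government should cut lump-sum taxes by $953 billion.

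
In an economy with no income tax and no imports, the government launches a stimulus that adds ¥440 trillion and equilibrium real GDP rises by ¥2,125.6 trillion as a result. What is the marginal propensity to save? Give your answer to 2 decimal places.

Implied spending multiplier k = ΔY/ΔG = 2,125.6/440 ≈ 4.8309.
Since k = 1/(1 − MPC), MPC = 1 − 1/k = 1 − ΔG/ΔY = 1 − 440/2,125.6 ≈ 0.79.
MPS = 1 − MPC = 0.21.

0.21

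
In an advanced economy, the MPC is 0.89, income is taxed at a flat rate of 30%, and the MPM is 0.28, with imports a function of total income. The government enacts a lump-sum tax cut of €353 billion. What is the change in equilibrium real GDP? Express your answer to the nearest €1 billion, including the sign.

A lump-sum tax change of −€353 billion shifts disposable income by +€353 billion; first-round consumption changes by −c × ΔT = −0.89 × (−€353 billion) = +€314.17 billion.
Expenditure multiplier = 1/(1 − c(1−t) + m) = 1/(1 − 0.89×0.7 + 0.28) = 1/0.657 ≈ 1.522.
The tax multiplier is −c × k ≈ −1.355, so ΔY = k × (−c·ΔT) = (+€314.17 billion) / 0.657 ≈ +€478 billion.

+€478 billion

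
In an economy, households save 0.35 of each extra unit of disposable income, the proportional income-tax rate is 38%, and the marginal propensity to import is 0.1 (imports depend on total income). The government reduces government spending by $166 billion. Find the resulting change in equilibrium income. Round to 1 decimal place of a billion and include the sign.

MPC = 1 − MPS = 1 − 0.35 = 0.65.
Expenditure multiplier = 1/(1 − c(1−t) + m) = 1/(1 − 0.65×0.62 + 0.1) = 1/0.697 ≈ 1.435.
ΔY = k × ΔG = (−$166 billion) / 0.697 ≈ −$238.2 billion.

−$238.2 billion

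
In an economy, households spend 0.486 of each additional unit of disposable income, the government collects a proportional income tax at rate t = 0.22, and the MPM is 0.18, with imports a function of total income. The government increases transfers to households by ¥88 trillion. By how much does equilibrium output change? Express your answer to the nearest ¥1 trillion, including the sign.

+¥53 trillion

The transfer change shifts disposable income by +¥88 trillion, so first-round consumption changes by c·ΔTR = 0.486 × (+¥88 trillion) = +¥42.768 trillion.
Expenditure multiplier = 1/(1 − c(1−t) + m) = 1/(1 − 0.486×0.78 + 0.18) = 1/0.80092 ≈ 1.249.
The transfer multiplier is c × k ≈ 0.607, so ΔY = k × (c·ΔTR) = (+¥42.768 trillion) / 0.80092 ≈ +¥53 trillion.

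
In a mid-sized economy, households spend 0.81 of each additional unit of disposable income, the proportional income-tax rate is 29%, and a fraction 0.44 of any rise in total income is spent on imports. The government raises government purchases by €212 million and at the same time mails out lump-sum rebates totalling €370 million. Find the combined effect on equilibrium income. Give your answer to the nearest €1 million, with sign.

+€592 million

Expenditure multiplier = 1/(1 − c(1−t) + m) = 1/(1 − 0.81×0.71 + 0.44) = 1/0.8649 ≈ 1.156.
ΔG contributes k·ΔG = (+€212 million) / 0.8649 ≈ +€245.1 million.
ΔT of −€370 million changes first-round spending by −c·ΔT = +€299.7 million, contributing k·(−c·ΔT) = (+€299.7 million) / 0.8649 ≈ +€346.5 million.
Net ΔY = k(ΔG − c·ΔT) = (+€511.7 million) / 0.8649 ≈ +€592 million.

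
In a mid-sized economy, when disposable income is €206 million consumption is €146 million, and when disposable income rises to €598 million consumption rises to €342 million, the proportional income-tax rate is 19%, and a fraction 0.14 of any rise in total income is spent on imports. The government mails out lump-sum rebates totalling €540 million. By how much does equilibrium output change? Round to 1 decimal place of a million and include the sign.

+€367.3 million

MPC = ΔC/ΔYd = (342 − 146)/(598 − 206) = 196/392 = 0.5.
A lump-sum tax change of −€540 million shifts disposable income by +€540 million; first-round consumption changes by −c × ΔT = −0.5 × (−€540 million) = +€270 million.
Expenditure multiplier = 1/(1 − c(1−t) + m) = 1/(1 − 0.5×0.81 + 0.14) = 1/0.735 ≈ 1.361.
The tax multiplier is −c × k ≈ −0.68, so ΔY = k × (−c·ΔT) = (+€270 million) / 0.735 ≈ +€367.3 million.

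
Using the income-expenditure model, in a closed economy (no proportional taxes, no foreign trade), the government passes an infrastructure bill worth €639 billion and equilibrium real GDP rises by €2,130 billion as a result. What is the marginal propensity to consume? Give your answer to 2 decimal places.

Implied spending multiplier k = ΔY/ΔG = 2,130/639 ≈ 3.3333.
Since k = 1/(1 − MPC), MPC = 1 − 1/k = 1 − ΔG/ΔY = 1 − 639/2,130 = 0.70.

0.70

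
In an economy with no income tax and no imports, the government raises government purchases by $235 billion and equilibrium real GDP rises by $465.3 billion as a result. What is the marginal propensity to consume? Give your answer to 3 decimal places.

0.495

Implied spending multiplier k = ΔY/ΔG = 465.3/235 = 1.98.
Since k = 1/(1 − MPC), MPC = 1 − 1/k = 1 − ΔG/ΔY = 1 − 235/465.3 ≈ 0.495.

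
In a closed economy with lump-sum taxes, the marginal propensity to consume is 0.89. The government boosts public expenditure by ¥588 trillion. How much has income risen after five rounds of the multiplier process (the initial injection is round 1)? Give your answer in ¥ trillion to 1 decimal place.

Round 1 adds ΔG = ¥588 trillion; each later round is MPC = 0.89 times the previous.
After 5 rounds: 588 + 523.32 + 465.7548 + 414.521772 + 368.92437708 = ΔG·(1 − c^5)/(1 − c) = 588 × (1 − 0.5584059449)/0.11 ≈ ¥2,360.5 trillion.

¥2,360.5 trillion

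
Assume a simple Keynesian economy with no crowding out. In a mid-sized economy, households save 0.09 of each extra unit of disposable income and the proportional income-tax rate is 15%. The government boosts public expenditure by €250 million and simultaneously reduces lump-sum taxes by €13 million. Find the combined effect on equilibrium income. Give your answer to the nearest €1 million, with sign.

+€1,156 million

MPC = 1 − MPS = 1 − 0.09 = 0.91.
Expenditure multiplier = 1/(1 − c(1−t)) = 1/(1 − 0.91×0.85) = 1/0.2265 ≈ 4.415.
ΔG contributes k·ΔG = (+€250 million) / 0.2265 ≈ +€1,103.8 million.
ΔT of −€13 million changes first-round spending by −c·ΔT = +€11.83 million, contributing k·(−c·ΔT) = (+€11.83 million) / 0.2265 ≈ +€52.2 million.
Net ΔY = k(ΔG − c·ΔT) = (+€261.83 million) / 0.2265 ≈ +€1,156 million.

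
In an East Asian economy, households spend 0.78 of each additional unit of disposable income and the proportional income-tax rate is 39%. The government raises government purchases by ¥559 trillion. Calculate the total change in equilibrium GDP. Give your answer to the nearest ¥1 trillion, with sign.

+¥1,066 trillion

Expenditure multiplier = 1/(1 − c(1−t)) = 1/(1 − 0.78×0.61) = 1/0.5242 ≈ 1.908.
ΔY = k × ΔG = (+¥559 trillion) / 0.5242 ≈ +¥1,066 trillion.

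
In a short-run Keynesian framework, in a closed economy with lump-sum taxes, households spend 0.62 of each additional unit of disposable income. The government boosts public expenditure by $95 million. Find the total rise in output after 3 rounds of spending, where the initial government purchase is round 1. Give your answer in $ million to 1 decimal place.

$190.4 million

Round 1 adds ΔG = $95 million; each later round is MPC = 0.62 times the previous.
After 3 rounds: 95 + 58.9 + 36.518 = ΔG·(1 − c^3)/(1 − c) = 95 × (1 − 0.238328)/0.38 ≈ $190.4 million.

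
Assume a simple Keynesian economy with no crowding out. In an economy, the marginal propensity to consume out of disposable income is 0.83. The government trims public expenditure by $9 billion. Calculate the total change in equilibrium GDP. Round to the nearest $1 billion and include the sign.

−$53 billion

Government-spending multiplier = 1/(1 − MPC) = 1/(1 − 0.83) = 1/0.17 ≈ 5.882.
ΔY = k × ΔG = (−$9 billion) / 0.17 ≈ −$53 billion.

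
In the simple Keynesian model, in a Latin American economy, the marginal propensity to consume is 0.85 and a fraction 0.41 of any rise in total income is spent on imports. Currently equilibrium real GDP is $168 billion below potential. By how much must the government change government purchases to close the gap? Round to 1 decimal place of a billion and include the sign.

+$94.1 billion

Spending multiplier = 1/(1 − c + m) = 1/(1 − 0.85 + 0.41) = 1/0.56 ≈ 1.786.
Need ΔY = +$168 billion, so ΔG = ΔY/k = (+$168 billion) × 0.56 ≈ +$94.1 billion.
The government should increase government purchases by $94.1 billion.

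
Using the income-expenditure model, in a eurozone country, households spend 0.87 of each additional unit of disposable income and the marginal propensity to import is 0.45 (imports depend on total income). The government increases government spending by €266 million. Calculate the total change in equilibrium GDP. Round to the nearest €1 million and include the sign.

+€459 million

Spending multiplier = 1/(1 − c + m) = 1/(1 − 0.87 + 0.45) = 1/0.58 ≈ 1.724.
ΔY = k × ΔG = (+€266 million) / 0.58 ≈ +€459 million.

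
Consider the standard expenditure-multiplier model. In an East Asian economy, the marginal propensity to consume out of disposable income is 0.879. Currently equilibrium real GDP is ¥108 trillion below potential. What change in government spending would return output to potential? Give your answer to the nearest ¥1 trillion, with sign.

Spending multiplier = 1/(1 − MPC) = 1/(1 − 0.879) = 1/0.121 ≈ 8.264.
Need ΔY = +¥108 trillion, so ΔG = ΔY/k = (+¥108 trillion) × 0.121 ≈ +¥13 trillion.
The government should increase government spending by ¥13 trillion.

+¥13 trillion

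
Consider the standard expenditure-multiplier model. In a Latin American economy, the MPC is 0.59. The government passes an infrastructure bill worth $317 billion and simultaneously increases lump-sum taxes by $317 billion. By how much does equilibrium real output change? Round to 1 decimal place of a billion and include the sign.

+$317.0 billion

Expenditure multiplier = 1/(1 − MPC) = 1/(1 − 0.59) = 1/0.41 ≈ 2.439.
ΔG contributes k·ΔG = (+$317 billion) / 0.41 ≈ +$773.2 billion.
ΔT of +$317 billion changes first-round spending by −c·ΔT = −$187.03 billion, contributing k·(−c·ΔT) = (−$187.03 billion) / 0.41 ≈ −$456.2 billion.
With ΔG = ΔT and no other leakages, the balanced-budget multiplier is 1, so ΔY = ΔG = +$317 billion.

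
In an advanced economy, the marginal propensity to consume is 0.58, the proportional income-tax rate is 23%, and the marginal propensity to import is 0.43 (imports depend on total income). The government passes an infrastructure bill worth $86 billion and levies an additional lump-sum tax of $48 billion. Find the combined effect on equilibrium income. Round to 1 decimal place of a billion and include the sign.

+$59.1 billion

Expenditure multiplier = 1/(1 − c(1−t) + m) = 1/(1 − 0.58×0.77 + 0.43) = 1/0.9834 ≈ 1.017.
ΔG contributes k·ΔG = (+$86 billion) / 0.9834 ≈ +$87.5 billion.
ΔT of +$48 billion changes first-round spending by −c·ΔT = −$27.84 billion, contributing k·(−c·ΔT) = (−$27.84 billion) / 0.9834 ≈ −$28.3 billion.
Net ΔY = k(ΔG − c·ΔT) = (+$58.16 billion) / 0.9834 ≈ +$59.1 billion.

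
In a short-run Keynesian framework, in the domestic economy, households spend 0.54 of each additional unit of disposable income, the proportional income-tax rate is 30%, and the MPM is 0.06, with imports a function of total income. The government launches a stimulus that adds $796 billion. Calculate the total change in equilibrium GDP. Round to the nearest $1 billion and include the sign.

+$1,167 billion

Spending multiplier = 1/(1 − c(1−t) + m) = 1/(1 − 0.54×0.7 + 0.06) = 1/0.682 ≈ 1.466.
ΔY = k × ΔG = (+$796 billion) / 0.682 ≈ +$1,167 billion.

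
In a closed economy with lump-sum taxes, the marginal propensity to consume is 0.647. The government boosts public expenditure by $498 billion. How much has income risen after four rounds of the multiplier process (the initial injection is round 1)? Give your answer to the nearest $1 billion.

$1,164 billion

Round 1 adds ΔG = $498 billion; each later round is MPC = 0.647 times the previous.
After 4 rounds: 498 + 322.206 + 208.467282 + 134.878331454 = ΔG·(1 − c^4)/(1 − c) = 498 × (1 − 0.175233494881)/0.353 ≈ $1,164 billion.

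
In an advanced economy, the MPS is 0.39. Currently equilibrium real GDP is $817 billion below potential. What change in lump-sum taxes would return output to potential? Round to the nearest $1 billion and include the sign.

MPC = 1 − MPS = 1 − 0.39 = 0.61.
Spending multiplier = 1/(1 − MPC) = 1/(1 − 0.61) = 1/0.39 ≈ 2.564.
Tax multiplier = −c·k = −0.61/0.39 ≈ −1.564. Need ΔY = +$817 billion, so ΔT = ΔY/(−c·k) = −(+$817 billion) × 0.39 / 0.61 ≈ −$522 billion.
The government should cut lump-sum taxes by $522 billion.

−$522 billion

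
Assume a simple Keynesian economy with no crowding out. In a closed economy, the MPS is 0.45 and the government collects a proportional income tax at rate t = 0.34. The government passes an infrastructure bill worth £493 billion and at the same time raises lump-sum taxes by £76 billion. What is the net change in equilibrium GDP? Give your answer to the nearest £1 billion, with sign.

+£708 billion

MPC = 1 − MPS = 1 − 0.45 = 0.55.
Expenditure multiplier = 1/(1 − c(1−t)) = 1/(1 − 0.55×0.66) = 1/0.637 ≈ 1.57.
ΔG contributes k·ΔG = (+£493 billion) / 0.637 ≈ +£773.9 billion.
ΔT of +£76 billion changes first-round spending by −c·ΔT = −£41.8 billion, contributing k·(−c·ΔT) = (−£41.8 billion) / 0.637 ≈ −£65.6 billion.
Net ΔY = k(ΔG − c·ΔT) = (+£451.2 billion) / 0.637 ≈ +£708 billion.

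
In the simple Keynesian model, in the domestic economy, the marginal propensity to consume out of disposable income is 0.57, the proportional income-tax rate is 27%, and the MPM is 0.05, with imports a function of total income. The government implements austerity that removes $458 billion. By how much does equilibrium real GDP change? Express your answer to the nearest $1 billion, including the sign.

Government-spending multiplier = 1/(1 − c(1−t) + m) = 1/(1 − 0.57×0.73 + 0.05) = 1/0.6339 ≈ 1.578.
ΔY = k × ΔG = (−$458 billion) / 0.6339 ≈ −$723 billion.

−$723 billion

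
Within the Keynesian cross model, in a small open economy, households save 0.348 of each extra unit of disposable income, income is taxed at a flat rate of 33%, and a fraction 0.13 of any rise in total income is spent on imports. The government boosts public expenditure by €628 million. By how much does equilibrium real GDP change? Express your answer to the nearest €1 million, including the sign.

MPC = 1 − MPS = 1 − 0.348 = 0.652.
Expenditure multiplier = 1/(1 − c(1−t) + m) = 1/(1 − 0.652×0.67 + 0.13) = 1/0.69316 ≈ 1.443.
ΔY = k × ΔG = (+€628 million) / 0.69316 ≈ +€906 million.

+€906 million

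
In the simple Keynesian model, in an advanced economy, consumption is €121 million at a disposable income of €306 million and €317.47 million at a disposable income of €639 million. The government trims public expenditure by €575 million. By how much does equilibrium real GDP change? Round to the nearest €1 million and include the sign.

−€1,402 million

MPC = ΔC/ΔYd = (317.47 − 121)/(639 − 306) = 196.47/333 = 0.59.
Spending multiplier = 1/(1 − MPC) = 1/(1 − 0.59) = 1/0.41 ≈ 2.439.
ΔY = k × ΔG = (−€575 million) / 0.41 ≈ −€1,402 million.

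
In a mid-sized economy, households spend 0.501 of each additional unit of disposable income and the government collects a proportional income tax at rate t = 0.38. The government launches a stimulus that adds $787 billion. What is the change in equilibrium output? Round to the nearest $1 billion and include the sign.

+$1,142 billion

Spending multiplier = 1/(1 − c(1−t)) = 1/(1 − 0.501×0.62) = 1/0.68938 ≈ 1.451.
ΔY = k × ΔG = (+$787 billion) / 0.68938 ≈ +$1,142 billion.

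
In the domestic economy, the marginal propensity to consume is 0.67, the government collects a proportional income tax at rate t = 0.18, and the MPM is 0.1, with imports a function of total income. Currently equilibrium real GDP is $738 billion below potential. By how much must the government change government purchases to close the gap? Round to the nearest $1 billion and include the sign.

+$406 billion

Spending multiplier = 1/(1 − c(1−t) + m) = 1/(1 − 0.67×0.82 + 0.1) = 1/0.5506 ≈ 1.816.
Need ΔY = +$738 billion, so ΔG = ΔY/k = (+$738 billion) × 0.5506 ≈ +$406 billion.
The government should increase government purchases by $406 billion.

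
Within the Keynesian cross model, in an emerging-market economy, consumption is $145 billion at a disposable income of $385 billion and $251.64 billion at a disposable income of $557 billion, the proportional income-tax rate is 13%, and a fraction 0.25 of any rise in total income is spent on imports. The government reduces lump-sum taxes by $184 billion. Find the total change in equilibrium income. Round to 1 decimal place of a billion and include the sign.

+$160.5 billion

MPC = ΔC/ΔYd = (251.64 − 145)/(557 − 385) = 106.64/172 = 0.62.
A lump-sum tax change of −$184 billion shifts disposable income by +$184 billion; first-round consumption changes by −c × ΔT = −0.62 × (−$184 billion) = +$114.08 billion.
Expenditure multiplier = 1/(1 − c(1−t) + m) = 1/(1 − 0.62×0.87 + 0.25) = 1/0.7106 ≈ 1.407.
The tax multiplier is −c × k ≈ −0.873, so ΔY = k × (−c·ΔT) = (+$114.08 billion) / 0.7106 ≈ +$160.5 billion.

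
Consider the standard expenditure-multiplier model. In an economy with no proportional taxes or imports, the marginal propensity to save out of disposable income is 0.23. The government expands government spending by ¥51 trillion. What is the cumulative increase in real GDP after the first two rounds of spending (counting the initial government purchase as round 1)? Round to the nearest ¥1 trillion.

MPC = 1 − MPS = 1 − 0.23 = 0.77.
Round 1 adds ΔG = ¥51 trillion; each later round is MPC = 0.77 times the previous.
After 2 rounds: 51 + 39.27 = ΔG·(1 − c^2)/(1 − c) = 51 × (1 − 0.5929)/0.23 ≈ ¥90 trillion.

¥90 trillion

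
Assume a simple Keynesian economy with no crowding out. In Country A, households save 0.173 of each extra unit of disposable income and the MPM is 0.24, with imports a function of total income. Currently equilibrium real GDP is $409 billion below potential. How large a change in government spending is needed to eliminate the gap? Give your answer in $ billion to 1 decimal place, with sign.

+$168.9 billion

MPC = 1 − MPS = 1 − 0.173 = 0.827.
Spending multiplier = 1/(1 − c + m) = 1/(1 − 0.827 + 0.24) = 1/0.413 ≈ 2.421.
Need ΔY = +$409 billion, so ΔG = ΔY/k = (+$409 billion) × 0.413 ≈ +$168.9 billion.
The government should increase government spending by $168.9 billion.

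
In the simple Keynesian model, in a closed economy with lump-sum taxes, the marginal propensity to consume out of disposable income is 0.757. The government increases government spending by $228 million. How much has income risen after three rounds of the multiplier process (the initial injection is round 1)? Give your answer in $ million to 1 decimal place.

$531.3 million

Round 1 adds ΔG = $228 million; each later round is MPC = 0.757 times the previous.
After 3 rounds: 228 + 172.596 + 130.655172 = ΔG·(1 − c^3)/(1 − c) = 228 × (1 − 0.433798093)/0.243 ≈ $531.3 million.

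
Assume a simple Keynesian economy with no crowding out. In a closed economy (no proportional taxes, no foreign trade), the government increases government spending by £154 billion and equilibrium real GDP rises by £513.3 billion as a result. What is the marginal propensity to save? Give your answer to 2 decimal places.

Implied spending multiplier k = ΔY/ΔG = 513.3/154 ≈ 3.3331.
Since k = 1/(1 − MPC), MPC = 1 − 1/k = 1 − ΔG/ΔY = 1 − 154/513.3 ≈ 0.70.
MPS = 1 − MPC = 0.30.

0.30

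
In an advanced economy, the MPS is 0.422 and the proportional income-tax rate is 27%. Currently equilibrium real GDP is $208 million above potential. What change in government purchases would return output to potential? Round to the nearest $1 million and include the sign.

MPC = 1 − MPS = 1 − 0.422 = 0.578.
Spending multiplier = 1/(1 − c(1−t)) = 1/(1 − 0.578×0.73) = 1/0.57806 ≈ 1.73.
Need ΔY = −$208 million, so ΔG = ΔY/k = (−$208 million) × 0.57806 ≈ −$120 million.
The government should cut government purchases by $120 million.

−$120 million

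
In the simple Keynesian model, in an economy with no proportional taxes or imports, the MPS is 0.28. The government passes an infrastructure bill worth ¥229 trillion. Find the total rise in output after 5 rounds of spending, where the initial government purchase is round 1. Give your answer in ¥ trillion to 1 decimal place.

MPC = 1 − MPS = 1 − 0.28 = 0.72.
Round 1 adds ΔG = ¥229 trillion; each later round is MPC = 0.72 times the previous.
After 5 rounds: 229 + 164.88 + 118.7136 + 85.473792 + 61.54113024 = ΔG·(1 − c^5)/(1 − c) = 229 × (1 − 0.1934917632)/0.28 ≈ ¥659.6 trillion.

¥659.6 trillion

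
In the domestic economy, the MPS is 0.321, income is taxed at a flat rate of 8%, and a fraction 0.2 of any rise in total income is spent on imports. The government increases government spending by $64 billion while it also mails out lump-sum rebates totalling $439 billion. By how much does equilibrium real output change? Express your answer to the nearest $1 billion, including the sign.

+$629 billion

MPC = 1 − MPS = 1 − 0.321 = 0.679.
Expenditure multiplier = 1/(1 − c(1−t) + m) = 1/(1 − 0.679×0.92 + 0.2) = 1/0.57532 ≈ 1.738.
ΔG contributes k·ΔG = (+$64 billion) / 0.57532 ≈ +$111.2 billion.
ΔT of −$439 billion changes first-round spending by −c·ΔT = +$298.081 billion, contributing k·(−c·ΔT) = (+$298.081 billion) / 0.57532 ≈ +$518.1 billion.
Net ΔY = k(ΔG − c·ΔT) = (+$362.081 billion) / 0.57532 ≈ +$629 billion.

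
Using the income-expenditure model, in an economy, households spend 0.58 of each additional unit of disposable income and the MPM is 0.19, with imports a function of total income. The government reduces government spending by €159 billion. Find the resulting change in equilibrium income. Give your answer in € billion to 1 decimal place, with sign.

Expenditure multiplier = 1/(1 − c + m) = 1/(1 − 0.58 + 0.19) = 1/0.61 ≈ 1.639.
ΔY = k × ΔG = (−€159 billion) / 0.61 ≈ −€260.7 billion.

−€260.7 billion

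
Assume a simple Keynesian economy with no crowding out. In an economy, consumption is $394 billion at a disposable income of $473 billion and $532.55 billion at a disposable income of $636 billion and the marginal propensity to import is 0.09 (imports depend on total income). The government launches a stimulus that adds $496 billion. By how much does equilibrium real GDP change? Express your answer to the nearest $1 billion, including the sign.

MPC = ΔC/ΔYd = (532.55 − 394)/(636 − 473) = 138.55/163 = 0.85.
Expenditure multiplier = 1/(1 − c + m) = 1/(1 − 0.85 + 0.09) = 1/0.24 ≈ 4.167.
ΔY = k × ΔG = (+$496 billion) / 0.24 ≈ +$2,067 billion.

+$2,067 billion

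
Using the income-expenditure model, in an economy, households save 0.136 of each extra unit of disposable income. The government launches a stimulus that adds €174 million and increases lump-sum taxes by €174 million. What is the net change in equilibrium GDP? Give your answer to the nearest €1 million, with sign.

+€174 million

MPC = 1 − MPS = 1 − 0.136 = 0.864.
Expenditure multiplier = 1/(1 − MPC) = 1/(1 − 0.864) = 1/0.136 ≈ 7.353.
ΔG contributes k·ΔG = (+€174 million) / 0.136 ≈ +€1,279.4 million.
ΔT of +€174 million changes first-round spending by −c·ΔT = −€150.336 million, contributing k·(−c·ΔT) = (−€150.336 million) / 0.136 ≈ −€1,105.4 million.
With ΔG = ΔT and no other leakages, the balanced-budget multiplier is 1, so ΔY = ΔG = +€174 million.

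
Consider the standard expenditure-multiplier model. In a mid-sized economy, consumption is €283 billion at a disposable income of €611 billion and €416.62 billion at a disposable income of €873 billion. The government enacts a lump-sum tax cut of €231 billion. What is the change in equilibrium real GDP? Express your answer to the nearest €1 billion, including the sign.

MPC = ΔC/ΔYd = (416.62 − 283)/(873 − 611) = 133.62/262 = 0.51.
A lump-sum tax change of −€231 billion shifts disposable income by +€231 billion; first-round consumption changes by −c × ΔT = −0.51 × (−€231 billion) = +€117.81 billion.
Expenditure multiplier = 1/(1 − MPC) = 1/(1 − 0.51) = 1/0.49 ≈ 2.041.
The tax multiplier is −c × k ≈ −1.041, so ΔY = k × (−c·ΔT) = (+€117.81 billion) / 0.49 ≈ +€240 billion.

+€240 billion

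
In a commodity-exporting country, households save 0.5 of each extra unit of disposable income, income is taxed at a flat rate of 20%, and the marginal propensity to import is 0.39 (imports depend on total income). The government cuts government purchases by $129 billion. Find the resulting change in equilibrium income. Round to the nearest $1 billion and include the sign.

MPC = 1 − MPS = 1 − 0.5 = 0.5.
Government-spending multiplier = 1/(1 − c(1−t) + m) = 1/(1 − 0.5×0.8 + 0.39) = 1/0.99 ≈ 1.01.
ΔY = k × ΔG = (−$129 billion) / 0.99 ≈ −$130 billion.

−$130 billion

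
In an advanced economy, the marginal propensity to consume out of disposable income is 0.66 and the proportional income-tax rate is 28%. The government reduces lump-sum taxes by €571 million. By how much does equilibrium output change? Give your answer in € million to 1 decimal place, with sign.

+€718.1 million

A lump-sum tax change of −€571 million shifts disposable income by +€571 million; first-round consumption changes by −c × ΔT = −0.66 × (−€571 million) = +€376.86 million.
Expenditure multiplier = 1/(1 − c(1−t)) = 1/(1 − 0.66×0.72) = 1/0.5248 ≈ 1.905.
The tax multiplier is −c × k ≈ −1.258, so ΔY = k × (−c·ΔT) = (+€376.86 million) / 0.5248 ≈ +€718.1 million.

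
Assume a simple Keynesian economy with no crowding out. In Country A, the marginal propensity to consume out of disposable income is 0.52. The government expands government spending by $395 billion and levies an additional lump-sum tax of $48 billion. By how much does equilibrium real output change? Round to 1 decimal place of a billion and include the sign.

+$770.9 billion

Expenditure multiplier = 1/(1 − MPC) = 1/(1 − 0.52) = 1/0.48 ≈ 2.083.
ΔG contributes k·ΔG = (+$395 billion) / 0.48 ≈ +$822.9 billion.
ΔT of +$48 billion changes first-round spending by −c·ΔT = −$24.96 billion, contributing k·(−c·ΔT) = (−$24.96 billion) / 0.48 = −$52 billion.
Net ΔY = k(ΔG − c·ΔT) = (+$370.04 billion) / 0.48 ≈ +$770.9 billion.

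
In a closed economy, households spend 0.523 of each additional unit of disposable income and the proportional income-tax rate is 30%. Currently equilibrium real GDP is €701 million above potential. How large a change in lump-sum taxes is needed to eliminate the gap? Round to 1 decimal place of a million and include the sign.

+€849.6 million

Spending multiplier = 1/(1 − c(1−t)) = 1/(1 − 0.523×0.7) = 1/0.6339 ≈ 1.578.
Tax multiplier = −c·k = −0.523/0.6339 ≈ −0.825. Need ΔY = −€701 million, so ΔT = ΔY/(−c·k) = −(−€701 million) × 0.6339 / 0.523 ≈ +€849.6 million.
The government should raise lump-sum taxes by €849.6 million.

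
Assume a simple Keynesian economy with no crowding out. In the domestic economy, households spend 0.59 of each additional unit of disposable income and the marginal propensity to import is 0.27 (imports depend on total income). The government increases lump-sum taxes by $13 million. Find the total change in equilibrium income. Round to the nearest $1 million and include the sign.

−$11 million

A lump-sum tax change of +$13 million shifts disposable income by −$13 million; first-round consumption changes by −c × ΔT = −0.59 × (+$13 million) = −$7.67 million.
Expenditure multiplier = 1/(1 − c + m) = 1/(1 − 0.59 + 0.27) = 1/0.68 ≈ 1.471.
The tax multiplier is −c × k ≈ −0.868, so ΔY = k × (−c·ΔT) = (−$7.67 million) / 0.68 ≈ −$11 million.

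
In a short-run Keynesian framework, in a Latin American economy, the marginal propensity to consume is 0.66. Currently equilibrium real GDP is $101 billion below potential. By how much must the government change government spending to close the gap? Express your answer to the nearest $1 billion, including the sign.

+$34 billion

Spending multiplier = 1/(1 − MPC) = 1/(1 − 0.66) = 1/0.34 ≈ 2.941.
Need ΔY = +$101 billion, so ΔG = ΔY/k = (+$101 billion) × 0.34 ≈ +$34 billion.
The government should increase government spending by $34 billion.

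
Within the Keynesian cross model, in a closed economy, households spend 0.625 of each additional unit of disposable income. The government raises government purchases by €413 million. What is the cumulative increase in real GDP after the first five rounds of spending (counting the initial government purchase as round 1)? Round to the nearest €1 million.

Round 1 adds ΔG = €413 million; each later round is MPC = 0.625 times the previous.
After 5 rounds: 413 + 258.125 + 161.328125 + 100.830078125 + 63.018798828125 = ΔG·(1 − c^5)/(1 − c) = 413 × (1 − 0.095367431640625)/0.375 ≈ €996 million.

€996 million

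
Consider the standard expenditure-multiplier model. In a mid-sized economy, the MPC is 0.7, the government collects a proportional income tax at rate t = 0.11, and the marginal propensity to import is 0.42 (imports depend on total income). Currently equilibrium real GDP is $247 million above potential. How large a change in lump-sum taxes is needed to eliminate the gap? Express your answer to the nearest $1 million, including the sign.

+$281 million

Spending multiplier = 1/(1 − c(1−t) + m) = 1/(1 − 0.7×0.89 + 0.42) = 1/0.797 ≈ 1.255.
Tax multiplier = −c·k = −0.7/0.797 ≈ −0.878. Need ΔY = −$247 million, so ΔT = ΔY/(−c·k) = −(−$247 million) × 0.797 / 0.7 ≈ +$281 million.
The government should raise lump-sum taxes by $281 million.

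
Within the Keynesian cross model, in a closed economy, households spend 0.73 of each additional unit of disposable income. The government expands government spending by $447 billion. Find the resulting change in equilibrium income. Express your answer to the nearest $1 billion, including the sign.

Government-spending multiplier = 1/(1 − MPC) = 1/(1 − 0.73) = 1/0.27 ≈ 3.704.
ΔY = k × ΔG = (+$447 billion) / 0.27 ≈ +$1,656 billion.

+$1,656 billion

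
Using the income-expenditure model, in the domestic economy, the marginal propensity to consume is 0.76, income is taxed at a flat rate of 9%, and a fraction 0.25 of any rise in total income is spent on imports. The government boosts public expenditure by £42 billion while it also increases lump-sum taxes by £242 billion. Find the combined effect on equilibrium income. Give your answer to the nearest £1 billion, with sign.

−£254 billion

Expenditure multiplier = 1/(1 − c(1−t) + m) = 1/(1 − 0.76×0.91 + 0.25) = 1/0.5584 ≈ 1.791.
ΔG contributes k·ΔG = (+£42 billion) / 0.5584 ≈ +£75.2 billion.
ΔT of +£242 billion changes first-round spending by −c·ΔT = −£183.92 billion, contributing k·(−c·ΔT) = (−£183.92 billion) / 0.5584 ≈ −£329.4 billion.
Net ΔY = k(ΔG − c·ΔT) = (−£141.92 billion) / 0.5584 ≈ −£254 billion.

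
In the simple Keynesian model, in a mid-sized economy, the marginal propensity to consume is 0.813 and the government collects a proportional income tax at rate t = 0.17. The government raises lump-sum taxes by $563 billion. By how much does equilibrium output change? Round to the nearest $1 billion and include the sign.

A lump-sum tax change of +$563 billion shifts disposable income by −$563 billion; first-round consumption changes by −c × ΔT = −0.813 × (+$563 billion) = −$457.719 billion.
Expenditure multiplier = 1/(1 − c(1−t)) = 1/(1 − 0.813×0.83) = 1/0.32521 ≈ 3.075.
The tax multiplier is −c × k ≈ −2.5, so ΔY = k × (−c·ΔT) = (−$457.719 billion) / 0.32521 ≈ −$1,407 billion.

−$1,407 billion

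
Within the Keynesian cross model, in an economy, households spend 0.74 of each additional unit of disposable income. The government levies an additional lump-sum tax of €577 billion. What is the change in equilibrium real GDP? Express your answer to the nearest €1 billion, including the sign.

A lump-sum tax change of +€577 billion shifts disposable income by −€577 billion; first-round consumption changes by −c × ΔT = −0.74 × (+€577 billion) = −€426.98 billion.
Expenditure multiplier = 1/(1 − MPC) = 1/(1 − 0.74) = 1/0.26 ≈ 3.846.
The tax multiplier is −c × k ≈ −2.846, so ΔY = k × (−c·ΔT) = (−€426.98 billion) / 0.26 ≈ −€1,642 billion.

−€1,642 billion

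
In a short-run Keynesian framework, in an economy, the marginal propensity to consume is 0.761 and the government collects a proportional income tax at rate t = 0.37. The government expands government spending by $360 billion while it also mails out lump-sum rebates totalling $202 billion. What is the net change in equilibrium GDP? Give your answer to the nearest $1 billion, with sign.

+$987 billion

Expenditure multiplier = 1/(1 − c(1−t)) = 1/(1 − 0.761×0.63) = 1/0.52057 ≈ 1.921.
ΔG contributes k·ΔG = (+$360 billion) / 0.52057 ≈ +$691.5 billion.
ΔT of −$202 billion changes first-round spending by −c·ΔT = +$153.722 billion, contributing k·(−c·ΔT) = (+$153.722 billion) / 0.52057 ≈ +$295.3 billion.
Net ΔY = k(ΔG − c·ΔT) = (+$513.722 billion) / 0.52057 ≈ +$987 billion.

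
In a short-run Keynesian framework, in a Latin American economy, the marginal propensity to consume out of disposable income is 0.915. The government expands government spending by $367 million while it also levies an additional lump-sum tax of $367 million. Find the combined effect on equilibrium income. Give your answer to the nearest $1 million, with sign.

+$367 million

Expenditure multiplier = 1/(1 − MPC) = 1/(1 − 0.915) = 1/0.085 ≈ 11.765.
ΔG contributes k·ΔG = (+$367 million) / 0.085 ≈ +$4,317.6 million.
ΔT of +$367 million changes first-round spending by −c·ΔT = −$335.805 million, contributing k·(−c·ΔT) = (−$335.805 million) / 0.085 ≈ −$3,950.6 million.
With ΔG = ΔT and no other leakages, the balanced-budget multiplier is 1, so ΔY = ΔG = +$367 million.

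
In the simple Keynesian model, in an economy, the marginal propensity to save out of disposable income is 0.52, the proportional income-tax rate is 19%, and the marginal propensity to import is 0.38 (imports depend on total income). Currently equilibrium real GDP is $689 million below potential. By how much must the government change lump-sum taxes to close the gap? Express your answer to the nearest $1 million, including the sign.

MPC = 1 − MPS = 1 − 0.52 = 0.48.
Spending multiplier = 1/(1 − c(1−t) + m) = 1/(1 − 0.48×0.81 + 0.38) = 1/0.9912 ≈ 1.009.
Tax multiplier = −c·k = −0.48/0.9912 ≈ −0.484. Need ΔY = +$689 million, so ΔT = ΔY/(−c·k) = −(+$689 million) × 0.9912 / 0.48 ≈ −$1,423 million.
The government should cut lump-sum taxes by $1,423 million.

−$1,423 million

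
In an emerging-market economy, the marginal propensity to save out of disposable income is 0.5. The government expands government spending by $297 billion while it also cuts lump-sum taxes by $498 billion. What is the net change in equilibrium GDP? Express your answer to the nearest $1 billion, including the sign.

+$1,092 billion

MPC = 1 − MPS = 1 − 0.5 = 0.5.
Expenditure multiplier = 1/(1 − MPC) = 1/(1 − 0.5) = 1/0.5 = 2.
ΔG contributes k·ΔG = (+$297 billion) / 0.5 = +$594 billion.
ΔT of −$498 billion changes first-round spending by −c·ΔT = +$249 billion, contributing k·(−c·ΔT) = (+$249 billion) / 0.5 = +$498 billion.
Net ΔY = k(ΔG − c·ΔT) = (+$546 billion) / 0.5 = +$1,092 billion.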